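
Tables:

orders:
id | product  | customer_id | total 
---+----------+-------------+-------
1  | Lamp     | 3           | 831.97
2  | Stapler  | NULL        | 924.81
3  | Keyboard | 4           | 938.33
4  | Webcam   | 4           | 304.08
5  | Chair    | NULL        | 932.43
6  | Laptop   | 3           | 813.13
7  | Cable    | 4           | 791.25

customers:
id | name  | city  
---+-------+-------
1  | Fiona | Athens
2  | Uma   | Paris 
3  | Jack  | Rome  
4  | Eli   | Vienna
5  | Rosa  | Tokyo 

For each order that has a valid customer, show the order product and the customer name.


INNER JOIN keeps only orders rows whose customer_id matches an id in customers. Walk through each order:
  - order 1 (Lamp): customer_id=3 -> matches Jack
  - order 2 (Stapler): customer_id=NULL, no match -> dropped
  - order 3 (Keyboard): customer_id=4 -> matches Eli
  - order 4 (Webcam): customer_id=4 -> matches Eli
  - order 5 (Chair): customer_id=NULL, no match -> dropped
  - order 6 (Laptop): customer_id=3 -> matches Jack
  - order 7 (Cable): customer_id=4 -> matches Eli
So 2 of 7 rows are dropped.

SQL:
SELECT a.product, b.name AS customer
FROM orders a
INNER JOIN customers b ON a.customer_id = b.id

Result:
product  | customer
---------+---------
Lamp     | Jack    
Keyboard | Eli     
Webcam   | Eli     
Laptop   | Jack    
Cable    | Eli     


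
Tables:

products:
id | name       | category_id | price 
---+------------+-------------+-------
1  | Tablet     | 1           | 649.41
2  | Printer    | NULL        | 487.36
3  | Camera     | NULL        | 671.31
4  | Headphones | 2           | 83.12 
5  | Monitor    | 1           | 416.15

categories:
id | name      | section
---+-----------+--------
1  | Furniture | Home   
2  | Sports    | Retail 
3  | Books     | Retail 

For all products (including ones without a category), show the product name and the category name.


LEFT JOIN keeps every row from products (the left table); where category_id has no match in categories, the category columns become NULL. Walk through each product:
  - product 1 (Tablet): category_id=1 -> matches Furniture
  - product 2 (Printer): category_id=NULL, no match -> kept with NULL
  - product 3 (Camera): category_id=NULL, no match -> kept with NULL
  - product 4 (Headphones): category_id=2 -> matches Sports
  - product 5 (Monitor): category_id=1 -> matches Furniture
All 5 rows appear; 2 have NULL category.

SQL:
SELECT a.name, b.name AS category
FROM products a
LEFT JOIN categories b ON a.category_id = b.id

Result:
name       | category 
-----------+----------
Tablet     | Furniture
Printer    | NULL     
Camera     | NULL     
Headphones | Sports   
Monitor    | Furniture


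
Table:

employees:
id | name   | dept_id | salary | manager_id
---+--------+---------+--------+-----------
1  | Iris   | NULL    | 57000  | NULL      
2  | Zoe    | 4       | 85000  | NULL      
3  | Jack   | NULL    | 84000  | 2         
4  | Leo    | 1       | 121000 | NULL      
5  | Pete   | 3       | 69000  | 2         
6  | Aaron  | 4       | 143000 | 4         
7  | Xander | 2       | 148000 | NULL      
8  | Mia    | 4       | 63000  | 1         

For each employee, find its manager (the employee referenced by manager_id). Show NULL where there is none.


This is a self-join: employees is joined to a second copy of itself, matching each row's manager_id to another row's id. Use LEFT JOIN so rows with manager_id=NULL are kept.
  - employee 1 (Iris): manager_id=NULL -> NULL
  - employee 2 (Zoe): manager_id=NULL -> NULL
  - employee 3 (Jack): manager_id=2 -> Zoe
  - employee 4 (Leo): manager_id=NULL -> NULL
  - employee 5 (Pete): manager_id=2 -> Zoe
  - employee 6 (Aaron): manager_id=4 -> Leo
  - employee 7 (Xander): manager_id=NULL -> NULL
  - employee 8 (Mia): manager_id=1 -> Iris

SQL:
SELECT a.name AS item, b.name AS manager
FROM employees a
LEFT JOIN employees b ON a.manager_id = b.id

Result:
item   | manager
-------+--------
Iris   | NULL   
Zoe    | NULL   
Jack   | Zoe    
Leo    | NULL   
Pete   | Zoe    
Aaron  | Leo    
Xander | NULL   
Mia    | Iris   


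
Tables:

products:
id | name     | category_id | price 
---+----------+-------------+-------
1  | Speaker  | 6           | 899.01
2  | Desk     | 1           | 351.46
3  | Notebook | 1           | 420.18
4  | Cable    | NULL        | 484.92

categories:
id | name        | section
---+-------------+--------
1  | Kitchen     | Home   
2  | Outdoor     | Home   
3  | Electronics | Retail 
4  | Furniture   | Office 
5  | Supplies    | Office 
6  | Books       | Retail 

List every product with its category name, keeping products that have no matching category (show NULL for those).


LEFT JOIN keeps every row from products (the left table); where category_id has no match in categories, the category columns become NULL. Walk through each product:
  - product 1 (Speaker): category_id=6 -> matches Books
  - product 2 (Desk): category_id=1 -> matches Kitchen
  - product 3 (Notebook): category_id=1 -> matches Kitchen
  - product 4 (Cable): category_id=NULL, no match -> kept with NULL
All 4 rows appear; 1 has NULL category.

SQL:
SELECT a.name, b.name AS category
FROM products a
LEFT JOIN categories b ON a.category_id = b.id

Result:
name     | category
---------+---------
Speaker  | Books   
Desk     | Kitchen 
Notebook | Kitchen 
Cable    | NULL    


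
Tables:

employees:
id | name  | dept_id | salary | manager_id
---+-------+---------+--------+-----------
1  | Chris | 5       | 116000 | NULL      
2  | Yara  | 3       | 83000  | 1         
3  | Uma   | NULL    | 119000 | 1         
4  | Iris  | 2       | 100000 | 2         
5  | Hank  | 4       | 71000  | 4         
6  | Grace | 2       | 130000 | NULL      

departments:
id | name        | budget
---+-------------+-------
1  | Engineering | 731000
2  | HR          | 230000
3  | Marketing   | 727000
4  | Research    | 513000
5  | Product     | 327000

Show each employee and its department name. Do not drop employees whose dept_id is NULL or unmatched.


LEFT JOIN keeps every row from employees (the left table); where dept_id has no match in departments, the department columns become NULL. Walk through each employee:
  - employee 1 (Chris): dept_id=5 -> matches Product
  - employee 2 (Yara): dept_id=3 -> matches Marketing
  - employee 3 (Uma): dept_id=NULL, no match -> kept with NULL
  - employee 4 (Iris): dept_id=2 -> matches HR
  - employee 5 (Hank): dept_id=4 -> matches Research
  - employee 6 (Grace): dept_id=2 -> matches HR
All 6 rows appear; 1 has NULL department.

SQL:
SELECT a.name, b.name AS department
FROM employees a
LEFT JOIN departments b ON a.dept_id = b.id

Result:
name  | department
------+-----------
Chris | Product   
Yara  | Marketing 
Uma   | NULL      
Iris  | HR        
Hank  | Research  
Grace | HR        


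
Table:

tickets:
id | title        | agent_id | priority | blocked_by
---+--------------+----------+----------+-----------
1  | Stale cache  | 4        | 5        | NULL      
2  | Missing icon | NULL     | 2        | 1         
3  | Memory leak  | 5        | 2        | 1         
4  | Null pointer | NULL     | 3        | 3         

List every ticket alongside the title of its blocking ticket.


This is a self-join: tickets is joined to a second copy of itself, matching each row's blocked_by to another row's id. Use LEFT JOIN so rows with blocked_by=NULL are kept.
  - ticket 1 (Stale cache): blocked_by=NULL -> NULL
  - ticket 2 (Missing icon): blocked_by=1 -> Stale cache
  - ticket 3 (Memory leak): blocked_by=1 -> Stale cache
  - ticket 4 (Null pointer): blocked_by=3 -> Memory leak

SQL:
SELECT a.title AS item, b.title AS blocked_by
FROM tickets a
LEFT JOIN tickets b ON a.blocked_by = b.id

Result:
item         | blocked_by 
-------------+------------
Stale cache  | NULL       
Missing icon | Stale cache
Memory leak  | Stale cache
Null pointer | Memory leak


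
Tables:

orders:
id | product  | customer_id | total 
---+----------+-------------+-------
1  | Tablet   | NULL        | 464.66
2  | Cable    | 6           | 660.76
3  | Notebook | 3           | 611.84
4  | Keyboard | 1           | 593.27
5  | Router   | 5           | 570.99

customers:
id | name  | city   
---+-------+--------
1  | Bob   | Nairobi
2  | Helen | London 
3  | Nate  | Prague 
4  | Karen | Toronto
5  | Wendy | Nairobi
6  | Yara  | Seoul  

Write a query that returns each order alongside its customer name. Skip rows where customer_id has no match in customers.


INNER JOIN keeps only orders rows whose customer_id matches an id in customers. Walk through each order:
  - order 1 (Tablet): customer_id=NULL, no match -> dropped
  - order 2 (Cable): customer_id=6 -> matches Yara
  - order 3 (Notebook): customer_id=3 -> matches Nate
  - order 4 (Keyboard): customer_id=1 -> matches Bob
  - order 5 (Router): customer_id=5 -> matches Wendy
So 1 of 5 rows is dropped.

SQL:
SELECT a.product, b.name AS customer
FROM orders a
INNER JOIN customers b ON a.customer_id = b.id

Result:
product  | customer
---------+---------
Cable    | Yara    
Notebook | Nate    
Keyboard | Bob     
Router   | Wendy   


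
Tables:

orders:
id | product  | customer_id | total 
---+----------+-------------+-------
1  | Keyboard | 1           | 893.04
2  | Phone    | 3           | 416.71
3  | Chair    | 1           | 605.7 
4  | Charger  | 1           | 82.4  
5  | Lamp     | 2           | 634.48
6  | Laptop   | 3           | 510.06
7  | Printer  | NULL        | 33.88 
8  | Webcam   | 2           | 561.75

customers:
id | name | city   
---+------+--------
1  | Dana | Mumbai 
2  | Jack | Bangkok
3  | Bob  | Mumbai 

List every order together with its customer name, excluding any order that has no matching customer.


INNER JOIN keeps only orders rows whose customer_id matches an id in customers. Walk through each order:
  - order 1 (Keyboard): customer_id=1 -> matches Dana
  - order 2 (Phone): customer_id=3 -> matches Bob
  - order 3 (Chair): customer_id=1 -> matches Dana
  - order 4 (Charger): customer_id=1 -> matches Dana
  - order 5 (Lamp): customer_id=2 -> matches Jack
  - order 6 (Laptop): customer_id=3 -> matches Bob
  - order 7 (Printer): customer_id=NULL, no match -> dropped
  - order 8 (Webcam): customer_id=2 -> matches Jack
So 1 of 8 rows is dropped.

SQL:
SELECT a.product, b.name AS customer
FROM orders a
INNER JOIN customers b ON a.customer_id = b.id

Result:
product  | customer
---------+---------
Keyboard | Dana    
Phone    | Bob     
Chair    | Dana    
Charger  | Dana    
Lamp     | Jack    
Laptop   | Bob     
Webcam   | Jack    


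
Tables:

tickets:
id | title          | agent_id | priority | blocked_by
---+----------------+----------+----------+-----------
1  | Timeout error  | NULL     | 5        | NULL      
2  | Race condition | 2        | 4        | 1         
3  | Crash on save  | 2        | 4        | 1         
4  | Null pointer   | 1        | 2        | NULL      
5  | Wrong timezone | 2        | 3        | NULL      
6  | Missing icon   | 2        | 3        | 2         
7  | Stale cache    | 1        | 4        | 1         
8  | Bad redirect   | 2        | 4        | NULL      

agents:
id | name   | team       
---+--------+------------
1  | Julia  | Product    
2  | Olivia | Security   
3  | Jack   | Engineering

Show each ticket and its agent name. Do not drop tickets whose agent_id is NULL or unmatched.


LEFT JOIN keeps every row from tickets (the left table); where agent_id has no match in agents, the agent columns become NULL. Walk through each ticket:
  - ticket 1 (Timeout error): agent_id=NULL, no match -> kept with NULL
  - ticket 2 (Race condition): agent_id=2 -> matches Olivia
  - ticket 3 (Crash on save): agent_id=2 -> matches Olivia
  - ticket 4 (Null pointer): agent_id=1 -> matches Julia
  - ticket 5 (Wrong timezone): agent_id=2 -> matches Olivia
  - ticket 6 (Missing icon): agent_id=2 -> matches Olivia
  - ticket 7 (Stale cache): agent_id=1 -> matches Julia
  - ticket 8 (Bad redirect): agent_id=2 -> matches Olivia
All 8 rows appear; 1 has NULL agent.

SQL:
SELECT a.title, b.name AS agent
FROM tickets a
LEFT JOIN agents b ON a.agent_id = b.id

Result:
title          | agent 
---------------+-------
Timeout error  | NULL  
Race condition | Olivia
Crash on save  | Olivia
Null pointer   | Julia 
Wrong timezone | Olivia
Missing icon   | Olivia
Stale cache    | Julia 
Bad redirect   | Olivia


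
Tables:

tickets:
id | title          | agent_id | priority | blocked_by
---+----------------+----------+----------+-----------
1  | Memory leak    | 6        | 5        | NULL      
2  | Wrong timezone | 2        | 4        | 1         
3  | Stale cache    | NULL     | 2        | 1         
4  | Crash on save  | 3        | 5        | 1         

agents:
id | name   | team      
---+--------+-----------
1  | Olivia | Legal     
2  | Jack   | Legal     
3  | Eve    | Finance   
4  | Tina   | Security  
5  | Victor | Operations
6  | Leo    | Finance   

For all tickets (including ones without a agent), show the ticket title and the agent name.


LEFT JOIN keeps every row from tickets (the left table); where agent_id has no match in agents, the agent columns become NULL. Walk through each ticket:
  - ticket 1 (Memory leak): agent_id=6 -> matches Leo
  - ticket 2 (Wrong timezone): agent_id=2 -> matches Jack
  - ticket 3 (Stale cache): agent_id=NULL, no match -> kept with NULL
  - ticket 4 (Crash on save): agent_id=3 -> matches Eve
All 4 rows appear; 1 has NULL agent.

SQL:
SELECT a.title, b.name AS agent
FROM tickets a
LEFT JOIN agents b ON a.agent_id = b.id

Result:
title          | agent
---------------+------
Memory leak    | Leo  
Wrong timezone | Jack 
Stale cache    | NULL 
Crash on save  | Eve  


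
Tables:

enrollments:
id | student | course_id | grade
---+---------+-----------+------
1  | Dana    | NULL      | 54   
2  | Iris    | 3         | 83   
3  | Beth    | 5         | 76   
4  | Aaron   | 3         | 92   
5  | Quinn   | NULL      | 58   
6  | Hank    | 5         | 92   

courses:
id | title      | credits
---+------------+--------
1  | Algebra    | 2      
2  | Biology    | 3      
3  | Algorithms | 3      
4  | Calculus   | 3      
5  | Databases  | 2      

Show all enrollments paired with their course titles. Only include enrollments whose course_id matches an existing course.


INNER JOIN keeps only enrollments rows whose course_id matches an id in courses. Walk through each enrollment:
  - enrollment 1 (Dana): course_id=NULL, no match -> dropped
  - enrollment 2 (Iris): course_id=3 -> matches Algorithms
  - enrollment 3 (Beth): course_id=5 -> matches Databases
  - enrollment 4 (Aaron): course_id=3 -> matches Algorithms
  - enrollment 5 (Quinn): course_id=NULL, no match -> dropped
  - enrollment 6 (Hank): course_id=5 -> matches Databases
So 2 of 6 rows are dropped.

SQL:
SELECT a.student, b.title AS course
FROM enrollments a
INNER JOIN courses b ON a.course_id = b.id

Result:
student | course    
--------+-----------
Iris    | Algorithms
Beth    | Databases 
Aaron   | Algorithms
Hank    | Databases 


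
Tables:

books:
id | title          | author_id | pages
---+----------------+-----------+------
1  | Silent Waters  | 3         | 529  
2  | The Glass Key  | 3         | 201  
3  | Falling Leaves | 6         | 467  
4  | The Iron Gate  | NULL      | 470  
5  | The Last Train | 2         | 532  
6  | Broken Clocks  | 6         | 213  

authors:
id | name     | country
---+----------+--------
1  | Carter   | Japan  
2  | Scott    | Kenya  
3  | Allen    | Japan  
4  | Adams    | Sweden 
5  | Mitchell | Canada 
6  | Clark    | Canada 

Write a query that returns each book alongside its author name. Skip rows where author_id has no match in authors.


INNER JOIN keeps only books rows whose author_id matches an id in authors. Walk through each book:
  - book 1 (Silent Waters): author_id=3 -> matches Allen
  - book 2 (The Glass Key): author_id=3 -> matches Allen
  - book 3 (Falling Leaves): author_id=6 -> matches Clark
  - book 4 (The Iron Gate): author_id=NULL, no match -> dropped
  - book 5 (The Last Train): author_id=2 -> matches Scott
  - book 6 (Broken Clocks): author_id=6 -> matches Clark
So 1 of 6 rows is dropped.

SQL:
SELECT a.title, b.name AS author
FROM books a
INNER JOIN authors b ON a.author_id = b.id

Result:
title          | author
---------------+-------
Silent Waters  | Allen 
The Glass Key  | Allen 
Falling Leaves | Clark 
The Last Train | Scott 
Broken Clocks  | Clark 


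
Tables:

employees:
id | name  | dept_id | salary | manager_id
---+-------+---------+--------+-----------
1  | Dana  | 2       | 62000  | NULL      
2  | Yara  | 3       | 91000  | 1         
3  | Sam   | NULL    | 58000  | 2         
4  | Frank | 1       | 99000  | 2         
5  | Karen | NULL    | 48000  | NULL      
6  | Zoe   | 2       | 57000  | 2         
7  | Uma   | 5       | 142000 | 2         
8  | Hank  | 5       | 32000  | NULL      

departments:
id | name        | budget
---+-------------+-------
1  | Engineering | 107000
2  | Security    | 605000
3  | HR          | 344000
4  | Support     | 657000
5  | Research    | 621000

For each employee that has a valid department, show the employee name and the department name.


INNER JOIN keeps only employees rows whose dept_id matches an id in departments. Walk through each employee:
  - employee 1 (Dana): dept_id=2 -> matches Security
  - employee 2 (Yara): dept_id=3 -> matches HR
  - employee 3 (Sam): dept_id=NULL, no match -> dropped
  - employee 4 (Frank): dept_id=1 -> matches Engineering
  - employee 5 (Karen): dept_id=NULL, no match -> dropped
  - employee 6 (Zoe): dept_id=2 -> matches Security
  - employee 7 (Uma): dept_id=5 -> matches Research
  - employee 8 (Hank): dept_id=5 -> matches Research
So 2 of 8 rows are dropped.

SQL:
SELECT a.name, b.name AS department
FROM employees a
INNER JOIN departments b ON a.dept_id = b.id

Result:
name  | department 
------+------------
Dana  | Security   
Yara  | HR         
Frank | Engineering
Zoe   | Security   
Uma   | Research   
Hank  | Research   


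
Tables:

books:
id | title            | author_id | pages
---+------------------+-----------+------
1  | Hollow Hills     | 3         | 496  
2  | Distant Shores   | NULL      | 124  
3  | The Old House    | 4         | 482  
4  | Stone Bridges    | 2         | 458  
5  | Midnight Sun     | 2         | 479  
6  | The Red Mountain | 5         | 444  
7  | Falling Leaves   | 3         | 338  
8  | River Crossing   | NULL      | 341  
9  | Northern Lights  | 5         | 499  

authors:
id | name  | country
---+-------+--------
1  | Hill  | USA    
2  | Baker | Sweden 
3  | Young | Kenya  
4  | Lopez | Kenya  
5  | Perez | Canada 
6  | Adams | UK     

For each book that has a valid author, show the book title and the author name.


INNER JOIN keeps only books rows whose author_id matches an id in authors. Walk through each book:
  - book 1 (Hollow Hills): author_id=3 -> matches Young
  - book 2 (Distant Shores): author_id=NULL, no match -> dropped
  - book 3 (The Old House): author_id=4 -> matches Lopez
  - book 4 (Stone Bridges): author_id=2 -> matches Baker
  - book 5 (Midnight Sun): author_id=2 -> matches Baker
  - book 6 (The Red Mountain): author_id=5 -> matches Perez
  - book 7 (Falling Leaves): author_id=3 -> matches Young
  - book 8 (River Crossing): author_id=NULL, no match -> dropped
  - book 9 (Northern Lights): author_id=5 -> matches Perez
So 2 of 9 rows are dropped.

SQL:
SELECT a.title, b.name AS author
FROM books a
INNER JOIN authors b ON a.author_id = b.id

Result:
title            | author
-----------------+-------
Hollow Hills     | Young 
The Old House    | Lopez 
Stone Bridges    | Baker 
Midnight Sun     | Baker 
The Red Mountain | Perez 
Falling Leaves   | Young 
Northern Lights  | Perez 


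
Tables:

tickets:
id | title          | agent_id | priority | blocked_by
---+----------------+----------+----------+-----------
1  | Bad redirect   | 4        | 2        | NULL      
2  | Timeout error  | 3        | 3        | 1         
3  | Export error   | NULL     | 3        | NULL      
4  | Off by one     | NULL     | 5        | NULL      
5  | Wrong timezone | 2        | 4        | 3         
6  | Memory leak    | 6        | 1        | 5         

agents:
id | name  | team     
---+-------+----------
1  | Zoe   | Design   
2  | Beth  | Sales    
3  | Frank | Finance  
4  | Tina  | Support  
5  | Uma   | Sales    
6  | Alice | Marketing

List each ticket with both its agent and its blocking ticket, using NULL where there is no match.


Two LEFT JOINs from the same base table tickets: one to agents via agent_id, one to tickets itself via blocked_by. Both are LEFT so every ticket is preserved.
Match against agents:
  - ticket 1 (Bad redirect): agent_id=4 -> matches Tina
  - ticket 2 (Timeout error): agent_id=3 -> matches Frank
  - ticket 3 (Export error): agent_id=NULL, no match -> kept with NULL
  - ticket 4 (Off by one): agent_id=NULL, no match -> kept with NULL
  - ticket 5 (Wrong timezone): agent_id=2 -> matches Beth
  - ticket 6 (Memory leak): agent_id=6 -> matches Alice
Match against tickets (self):
  - ticket 1 (Bad redirect): blocked_by=NULL -> NULL
  - ticket 2 (Timeout error): blocked_by=1 -> Bad redirect
  - ticket 3 (Export error): blocked_by=NULL -> NULL
  - ticket 4 (Off by one): blocked_by=NULL -> NULL
  - ticket 5 (Wrong timezone): blocked_by=3 -> Export error
  - ticket 6 (Memory leak): blocked_by=5 -> Wrong timezone

SQL:
SELECT a.title, b.name AS agent, c.title AS blocked_by
FROM tickets a
LEFT JOIN agents b ON a.agent_id = b.id
LEFT JOIN tickets c ON a.blocked_by = c.id

Result:
title          | agent | blocked_by    
---------------+-------+---------------
Bad redirect   | Tina  | NULL          
Timeout error  | Frank | Bad redirect  
Export error   | NULL  | NULL          
Off by one     | NULL  | NULL          
Wrong timezone | Beth  | Export error  
Memory leak    | Alice | Wrong timezone


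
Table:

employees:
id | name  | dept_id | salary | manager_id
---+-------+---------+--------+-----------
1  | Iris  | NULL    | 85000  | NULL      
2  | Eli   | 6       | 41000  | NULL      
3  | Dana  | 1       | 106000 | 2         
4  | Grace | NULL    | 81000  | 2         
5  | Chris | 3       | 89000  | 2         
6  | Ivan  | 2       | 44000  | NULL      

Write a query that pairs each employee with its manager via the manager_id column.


This is a self-join: employees is joined to a second copy of itself, matching each row's manager_id to another row's id. Use LEFT JOIN so rows with manager_id=NULL are kept.
  - employee 1 (Iris): manager_id=NULL -> NULL
  - employee 2 (Eli): manager_id=NULL -> NULL
  - employee 3 (Dana): manager_id=2 -> Eli
  - employee 4 (Grace): manager_id=2 -> Eli
  - employee 5 (Chris): manager_id=2 -> Eli
  - employee 6 (Ivan): manager_id=NULL -> NULL

SQL:
SELECT a.name AS item, b.name AS manager
FROM employees a
LEFT JOIN employees b ON a.manager_id = b.id

Result:
item  | manager
------+--------
Iris  | NULL   
Eli   | NULL   
Dana  | Eli    
Grace | Eli    
Chris | Eli    
Ivan  | NULL   


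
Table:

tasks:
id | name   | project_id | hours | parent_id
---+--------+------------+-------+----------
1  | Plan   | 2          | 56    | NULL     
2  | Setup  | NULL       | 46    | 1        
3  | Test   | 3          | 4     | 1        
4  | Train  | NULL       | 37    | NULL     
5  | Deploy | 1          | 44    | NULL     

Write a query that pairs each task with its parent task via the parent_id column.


This is a self-join: tasks is joined to a second copy of itself, matching each row's parent_id to another row's id. Use LEFT JOIN so rows with parent_id=NULL are kept.
  - task 1 (Plan): parent_id=NULL -> NULL
  - task 2 (Setup): parent_id=1 -> Plan
  - task 3 (Test): parent_id=1 -> Plan
  - task 4 (Train): parent_id=NULL -> NULL
  - task 5 (Deploy): parent_id=NULL -> NULL

SQL:
SELECT a.name AS item, b.name AS parent
FROM tasks a
LEFT JOIN tasks b ON a.parent_id = b.id

Result:
item   | parent
-------+-------
Plan   | NULL  
Setup  | Plan  
Test   | Plan  
Train  | NULL  
Deploy | NULL  


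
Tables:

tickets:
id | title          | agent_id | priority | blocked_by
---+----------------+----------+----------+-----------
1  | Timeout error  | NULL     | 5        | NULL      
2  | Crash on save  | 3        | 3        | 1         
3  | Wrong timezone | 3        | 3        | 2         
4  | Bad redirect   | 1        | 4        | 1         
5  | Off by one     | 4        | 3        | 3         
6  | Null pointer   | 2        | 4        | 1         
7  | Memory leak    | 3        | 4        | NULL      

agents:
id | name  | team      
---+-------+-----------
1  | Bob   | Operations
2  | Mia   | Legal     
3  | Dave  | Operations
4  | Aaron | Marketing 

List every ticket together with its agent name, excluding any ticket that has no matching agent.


INNER JOIN keeps only tickets rows whose agent_id matches an id in agents. Walk through each ticket:
  - ticket 1 (Timeout error): agent_id=NULL, no match -> dropped
  - ticket 2 (Crash on save): agent_id=3 -> matches Dave
  - ticket 3 (Wrong timezone): agent_id=3 -> matches Dave
  - ticket 4 (Bad redirect): agent_id=1 -> matches Bob
  - ticket 5 (Off by one): agent_id=4 -> matches Aaron
  - ticket 6 (Null pointer): agent_id=2 -> matches Mia
  - ticket 7 (Memory leak): agent_id=3 -> matches Dave
So 1 of 7 rows is dropped.

SQL:
SELECT a.title, b.name AS agent
FROM tickets a
INNER JOIN agents b ON a.agent_id = b.id

Result:
title          | agent
---------------+------
Crash on save  | Dave 
Wrong timezone | Dave 
Bad redirect   | Bob  
Off by one     | Aaron
Null pointer   | Mia  
Memory leak    | Dave 


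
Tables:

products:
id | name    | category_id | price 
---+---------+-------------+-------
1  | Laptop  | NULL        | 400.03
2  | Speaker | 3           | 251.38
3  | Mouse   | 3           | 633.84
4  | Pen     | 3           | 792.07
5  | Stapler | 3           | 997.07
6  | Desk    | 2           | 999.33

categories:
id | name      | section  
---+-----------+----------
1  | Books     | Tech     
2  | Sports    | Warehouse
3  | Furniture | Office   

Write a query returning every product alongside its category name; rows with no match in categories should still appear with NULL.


LEFT JOIN keeps every row from products (the left table); where category_id has no match in categories, the category columns become NULL. Walk through each product:
  - product 1 (Laptop): category_id=NULL, no match -> kept with NULL
  - product 2 (Speaker): category_id=3 -> matches Furniture
  - product 3 (Mouse): category_id=3 -> matches Furniture
  - product 4 (Pen): category_id=3 -> matches Furniture
  - product 5 (Stapler): category_id=3 -> matches Furniture
  - product 6 (Desk): category_id=2 -> matches Sports
All 6 rows appear; 1 has NULL category.

SQL:
SELECT a.name, b.name AS category
FROM products a
LEFT JOIN categories b ON a.category_id = b.id

Result:
name    | category 
--------+----------
Laptop  | NULL     
Speaker | Furniture
Mouse   | Furniture
Pen     | Furniture
Stapler | Furniture
Desk    | Sports   


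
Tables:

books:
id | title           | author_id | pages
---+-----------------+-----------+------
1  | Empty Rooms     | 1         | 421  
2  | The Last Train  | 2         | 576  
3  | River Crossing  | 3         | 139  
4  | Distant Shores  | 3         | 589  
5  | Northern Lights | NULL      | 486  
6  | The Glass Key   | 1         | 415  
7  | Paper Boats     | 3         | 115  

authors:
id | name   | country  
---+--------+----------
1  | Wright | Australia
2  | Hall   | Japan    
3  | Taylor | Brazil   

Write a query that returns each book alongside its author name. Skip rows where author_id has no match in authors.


INNER JOIN keeps only books rows whose author_id matches an id in authors. Walk through each book:
  - book 1 (Empty Rooms): author_id=1 -> matches Wright
  - book 2 (The Last Train): author_id=2 -> matches Hall
  - book 3 (River Crossing): author_id=3 -> matches Taylor
  - book 4 (Distant Shores): author_id=3 -> matches Taylor
  - book 5 (Northern Lights): author_id=NULL, no match -> dropped
  - book 6 (The Glass Key): author_id=1 -> matches Wright
  - book 7 (Paper Boats): author_id=3 -> matches Taylor
So 1 of 7 rows is dropped.

SQL:
SELECT a.title, b.name AS author
FROM books a
INNER JOIN authors b ON a.author_id = b.id

Result:
title          | author
---------------+-------
Empty Rooms    | Wright
The Last Train | Hall  
River Crossing | Taylor
Distant Shores | Taylor
The Glass Key  | Wright
Paper Boats    | Taylor


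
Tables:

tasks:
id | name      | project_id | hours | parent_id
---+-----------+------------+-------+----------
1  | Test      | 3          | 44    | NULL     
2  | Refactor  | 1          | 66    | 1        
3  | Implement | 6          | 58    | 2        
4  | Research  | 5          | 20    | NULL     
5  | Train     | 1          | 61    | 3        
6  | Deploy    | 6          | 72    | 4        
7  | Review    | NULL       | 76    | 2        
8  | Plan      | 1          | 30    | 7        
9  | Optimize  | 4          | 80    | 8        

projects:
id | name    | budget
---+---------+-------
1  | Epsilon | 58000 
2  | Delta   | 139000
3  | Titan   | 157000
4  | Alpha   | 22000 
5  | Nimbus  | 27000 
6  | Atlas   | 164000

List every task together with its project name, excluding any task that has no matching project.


INNER JOIN keeps only tasks rows whose project_id matches an id in projects. Walk through each task:
  - task 1 (Test): project_id=3 -> matches Titan
  - task 2 (Refactor): project_id=1 -> matches Epsilon
  - task 3 (Implement): project_id=6 -> matches Atlas
  - task 4 (Research): project_id=5 -> matches Nimbus
  - task 5 (Train): project_id=1 -> matches Epsilon
  - task 6 (Deploy): project_id=6 -> matches Atlas
  - task 7 (Review): project_id=NULL, no match -> dropped
  - task 8 (Plan): project_id=1 -> matches Epsilon
  - task 9 (Optimize): project_id=4 -> matches Alpha
So 1 of 9 rows is dropped.

SQL:
SELECT a.name, b.name AS project
FROM tasks a
INNER JOIN projects b ON a.project_id = b.id

Result:
name      | project
----------+--------
Test      | Titan  
Refactor  | Epsilon
Implement | Atlas  
Research  | Nimbus 
Train     | Epsilon
Deploy    | Atlas  
Plan      | Epsilon
Optimize  | Alpha  


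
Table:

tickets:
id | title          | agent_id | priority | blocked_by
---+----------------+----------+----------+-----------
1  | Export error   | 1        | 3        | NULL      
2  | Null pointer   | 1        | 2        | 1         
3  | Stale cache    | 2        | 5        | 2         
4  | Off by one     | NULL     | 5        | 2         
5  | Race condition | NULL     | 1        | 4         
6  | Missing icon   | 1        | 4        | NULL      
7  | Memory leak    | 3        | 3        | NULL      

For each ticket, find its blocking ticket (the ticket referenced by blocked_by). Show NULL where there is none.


This is a self-join: tickets is joined to a second copy of itself, matching each row's blocked_by to another row's id. Use LEFT JOIN so rows with blocked_by=NULL are kept.
  - ticket 1 (Export error): blocked_by=NULL -> NULL
  - ticket 2 (Null pointer): blocked_by=1 -> Export error
  - ticket 3 (Stale cache): blocked_by=2 -> Null pointer
  - ticket 4 (Off by one): blocked_by=2 -> Null pointer
  - ticket 5 (Race condition): blocked_by=4 -> Off by one
  - ticket 6 (Missing icon): blocked_by=NULL -> NULL
  - ticket 7 (Memory leak): blocked_by=NULL -> NULL

SQL:
SELECT a.title AS item, b.title AS blocked_by
FROM tickets a
LEFT JOIN tickets b ON a.blocked_by = b.id

Result:
item           | blocked_by  
---------------+-------------
Export error   | NULL        
Null pointer   | Export error
Stale cache    | Null pointer
Off by one     | Null pointer
Race condition | Off by one  
Missing icon   | NULL        
Memory leak    | NULL        


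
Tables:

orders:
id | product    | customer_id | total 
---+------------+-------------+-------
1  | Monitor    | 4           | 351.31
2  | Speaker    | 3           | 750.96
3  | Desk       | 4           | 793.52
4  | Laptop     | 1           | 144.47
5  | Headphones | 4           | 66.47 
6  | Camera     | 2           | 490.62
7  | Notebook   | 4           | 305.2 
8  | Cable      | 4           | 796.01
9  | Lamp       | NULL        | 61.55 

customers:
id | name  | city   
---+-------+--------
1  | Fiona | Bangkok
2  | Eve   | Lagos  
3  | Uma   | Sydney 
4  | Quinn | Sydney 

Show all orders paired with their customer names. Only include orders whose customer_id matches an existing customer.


INNER JOIN keeps only orders rows whose customer_id matches an id in customers. Walk through each order:
  - order 1 (Monitor): customer_id=4 -> matches Quinn
  - order 2 (Speaker): customer_id=3 -> matches Uma
  - order 3 (Desk): customer_id=4 -> matches Quinn
  - order 4 (Laptop): customer_id=1 -> matches Fiona
  - order 5 (Headphones): customer_id=4 -> matches Quinn
  - order 6 (Camera): customer_id=2 -> matches Eve
  - order 7 (Notebook): customer_id=4 -> matches Quinn
  - order 8 (Cable): customer_id=4 -> matches Quinn
  - order 9 (Lamp): customer_id=NULL, no match -> dropped
So 1 of 9 rows is dropped.

SQL:
SELECT a.product, b.name AS customer
FROM orders a
INNER JOIN customers b ON a.customer_id = b.id

Result:
product    | customer
-----------+---------
Monitor    | Quinn   
Speaker    | Uma     
Desk       | Quinn   
Laptop     | Fiona   
Headphones | Quinn   
Camera     | Eve     
Notebook   | Quinn   
Cable      | Quinn   


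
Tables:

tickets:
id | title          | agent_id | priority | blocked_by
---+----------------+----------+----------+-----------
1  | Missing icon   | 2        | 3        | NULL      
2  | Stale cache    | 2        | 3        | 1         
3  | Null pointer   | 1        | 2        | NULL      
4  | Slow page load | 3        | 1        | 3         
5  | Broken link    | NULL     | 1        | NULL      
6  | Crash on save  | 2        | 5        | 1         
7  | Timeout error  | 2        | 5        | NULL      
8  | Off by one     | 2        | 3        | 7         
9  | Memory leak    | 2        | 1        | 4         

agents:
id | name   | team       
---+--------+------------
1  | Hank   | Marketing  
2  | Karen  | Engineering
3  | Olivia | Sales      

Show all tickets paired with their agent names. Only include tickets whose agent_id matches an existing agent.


INNER JOIN keeps only tickets rows whose agent_id matches an id in agents. Walk through each ticket:
  - ticket 1 (Missing icon): agent_id=2 -> matches Karen
  - ticket 2 (Stale cache): agent_id=2 -> matches Karen
  - ticket 3 (Null pointer): agent_id=1 -> matches Hank
  - ticket 4 (Slow page load): agent_id=3 -> matches Olivia
  - ticket 5 (Broken link): agent_id=NULL, no match -> dropped
  - ticket 6 (Crash on save): agent_id=2 -> matches Karen
  - ticket 7 (Timeout error): agent_id=2 -> matches Karen
  - ticket 8 (Off by one): agent_id=2 -> matches Karen
  - ticket 9 (Memory leak): agent_id=2 -> matches Karen
So 1 of 9 rows is dropped.

SQL:
SELECT a.title, b.name AS agent
FROM tickets a
INNER JOIN agents b ON a.agent_id = b.id

Result:
title          | agent 
---------------+-------
Missing icon   | Karen 
Stale cache    | Karen 
Null pointer   | Hank  
Slow page load | Olivia
Crash on save  | Karen 
Timeout error  | Karen 
Off by one     | Karen 
Memory leak    | Karen 


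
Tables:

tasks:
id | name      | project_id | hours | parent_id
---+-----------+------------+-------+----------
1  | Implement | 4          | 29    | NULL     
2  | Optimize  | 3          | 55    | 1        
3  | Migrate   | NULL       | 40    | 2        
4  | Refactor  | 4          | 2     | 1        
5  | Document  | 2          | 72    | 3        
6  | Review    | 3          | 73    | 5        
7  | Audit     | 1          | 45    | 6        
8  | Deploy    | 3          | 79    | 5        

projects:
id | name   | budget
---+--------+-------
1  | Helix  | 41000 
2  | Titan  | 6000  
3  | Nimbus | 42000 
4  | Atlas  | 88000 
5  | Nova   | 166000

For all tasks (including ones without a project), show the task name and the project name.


LEFT JOIN keeps every row from tasks (the left table); where project_id has no match in projects, the project columns become NULL. Walk through each task:
  - task 1 (Implement): project_id=4 -> matches Atlas
  - task 2 (Optimize): project_id=3 -> matches Nimbus
  - task 3 (Migrate): project_id=NULL, no match -> kept with NULL
  - task 4 (Refactor): project_id=4 -> matches Atlas
  - task 5 (Document): project_id=2 -> matches Titan
  - task 6 (Review): project_id=3 -> matches Nimbus
  - task 7 (Audit): project_id=1 -> matches Helix
  - task 8 (Deploy): project_id=3 -> matches Nimbus
All 8 rows appear; 1 has NULL project.

SQL:
SELECT a.name, b.name AS project
FROM tasks a
LEFT JOIN projects b ON a.project_id = b.id

Result:
name      | project
----------+--------
Implement | Atlas  
Optimize  | Nimbus 
Migrate   | NULL   
Refactor  | Atlas  
Document  | Titan  
Review    | Nimbus 
Audit     | Helix  
Deploy    | Nimbus 


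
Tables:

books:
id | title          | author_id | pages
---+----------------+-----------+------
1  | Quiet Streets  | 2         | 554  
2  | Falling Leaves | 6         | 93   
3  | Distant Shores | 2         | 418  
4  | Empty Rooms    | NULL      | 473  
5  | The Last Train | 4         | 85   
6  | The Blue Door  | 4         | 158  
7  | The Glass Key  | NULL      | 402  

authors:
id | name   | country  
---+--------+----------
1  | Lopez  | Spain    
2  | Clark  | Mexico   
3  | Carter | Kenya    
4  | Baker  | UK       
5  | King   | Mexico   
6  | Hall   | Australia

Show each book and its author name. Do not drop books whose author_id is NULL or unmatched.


LEFT JOIN keeps every row from books (the left table); where author_id has no match in authors, the author columns become NULL. Walk through each book:
  - book 1 (Quiet Streets): author_id=2 -> matches Clark
  - book 2 (Falling Leaves): author_id=6 -> matches Hall
  - book 3 (Distant Shores): author_id=2 -> matches Clark
  - book 4 (Empty Rooms): author_id=NULL, no match -> kept with NULL
  - book 5 (The Last Train): author_id=4 -> matches Baker
  - book 6 (The Blue Door): author_id=4 -> matches Baker
  - book 7 (The Glass Key): author_id=NULL, no match -> kept with NULL
All 7 rows appear; 2 have NULL author.

SQL:
SELECT a.title, b.name AS author
FROM books a
LEFT JOIN authors b ON a.author_id = b.id

Result:
title          | author
---------------+-------
Quiet Streets  | Clark 
Falling Leaves | Hall  
Distant Shores | Clark 
Empty Rooms    | NULL  
The Last Train | Baker 
The Blue Door  | Baker 
The Glass Key  | NULL  


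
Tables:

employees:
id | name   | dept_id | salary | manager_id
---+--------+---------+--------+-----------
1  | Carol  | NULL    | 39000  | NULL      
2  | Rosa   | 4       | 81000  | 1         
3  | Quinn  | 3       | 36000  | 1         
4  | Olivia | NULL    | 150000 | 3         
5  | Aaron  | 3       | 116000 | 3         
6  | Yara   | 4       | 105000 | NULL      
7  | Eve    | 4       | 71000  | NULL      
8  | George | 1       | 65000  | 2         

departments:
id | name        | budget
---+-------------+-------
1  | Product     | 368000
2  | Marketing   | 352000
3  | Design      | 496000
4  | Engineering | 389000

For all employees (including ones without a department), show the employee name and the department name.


LEFT JOIN keeps every row from employees (the left table); where dept_id has no match in departments, the department columns become NULL. Walk through each employee:
  - employee 1 (Carol): dept_id=NULL, no match -> kept with NULL
  - employee 2 (Rosa): dept_id=4 -> matches Engineering
  - employee 3 (Quinn): dept_id=3 -> matches Design
  - employee 4 (Olivia): dept_id=NULL, no match -> kept with NULL
  - employee 5 (Aaron): dept_id=3 -> matches Design
  - employee 6 (Yara): dept_id=4 -> matches Engineering
  - employee 7 (Eve): dept_id=4 -> matches Engineering
  - employee 8 (George): dept_id=1 -> matches Product
All 8 rows appear; 2 have NULL department.

SQL:
SELECT a.name, b.name AS department
FROM employees a
LEFT JOIN departments b ON a.dept_id = b.id

Result:
name   | department 
-------+------------
Carol  | NULL       
Rosa   | Engineering
Quinn  | Design     
Olivia | NULL       
Aaron  | Design     
Yara   | Engineering
Eve    | Engineering
George | Product    


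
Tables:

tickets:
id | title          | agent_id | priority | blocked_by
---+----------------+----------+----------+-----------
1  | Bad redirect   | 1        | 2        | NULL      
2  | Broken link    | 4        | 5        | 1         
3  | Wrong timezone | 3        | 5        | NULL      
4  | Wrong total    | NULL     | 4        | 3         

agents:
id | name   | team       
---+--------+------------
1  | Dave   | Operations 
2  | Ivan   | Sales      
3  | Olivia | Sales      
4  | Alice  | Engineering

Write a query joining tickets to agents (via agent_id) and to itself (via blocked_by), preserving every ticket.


Two LEFT JOINs from the same base table tickets: one to agents via agent_id, one to tickets itself via blocked_by. Both are LEFT so every ticket is preserved.
Match against agents:
  - ticket 1 (Bad redirect): agent_id=1 -> matches Dave
  - ticket 2 (Broken link): agent_id=4 -> matches Alice
  - ticket 3 (Wrong timezone): agent_id=3 -> matches Olivia
  - ticket 4 (Wrong total): agent_id=NULL, no match -> kept with NULL
Match against tickets (self):
  - ticket 1 (Bad redirect): blocked_by=NULL -> NULL
  - ticket 2 (Broken link): blocked_by=1 -> Bad redirect
  - ticket 3 (Wrong timezone): blocked_by=NULL -> NULL
  - ticket 4 (Wrong total): blocked_by=3 -> Wrong timezone

SQL:
SELECT a.title, b.name AS agent, c.title AS blocked_by
FROM tickets a
LEFT JOIN agents b ON a.agent_id = b.id
LEFT JOIN tickets c ON a.blocked_by = c.id

Result:
title          | agent  | blocked_by    
---------------+--------+---------------
Bad redirect   | Dave   | NULL          
Broken link    | Alice  | Bad redirect  
Wrong timezone | Olivia | NULL          
Wrong total    | NULL   | Wrong timezone
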